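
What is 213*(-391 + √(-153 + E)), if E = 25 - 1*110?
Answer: -83283 + 213*I*√238 ≈ -83283.0 + 3286.0*I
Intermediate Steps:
E = -85 (E = 25 - 110 = -85)
213*(-391 + √(-153 + E)) = 213*(-391 + √(-153 - 85)) = 213*(-391 + √(-238)) = 213*(-391 + I*√238) = -83283 + 213*I*√238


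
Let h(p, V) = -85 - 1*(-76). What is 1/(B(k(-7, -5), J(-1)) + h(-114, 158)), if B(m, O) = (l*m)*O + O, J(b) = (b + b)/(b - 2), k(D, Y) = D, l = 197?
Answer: -3/2783 ≈ -0.0010780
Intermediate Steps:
h(p, V) = -9 (h(p, V) = -85 + 76 = -9)
J(b) = 2*b/(-2 + b) (J(b) = (2*b)/(-2 + b) = 2*b/(-2 + b))
B(m, O) = O + 197*O*m (B(m, O) = (197*m)*O + O = 197*O*m + O = O + 197*O*m)
1/(B(k(-7, -5), J(-1)) + h(-114, 158)) = 1/((2*(-1)/(-2 - 1))*(1 + 197*(-7)) - 9) = 1/((2*(-1)/(-3))*(1 - 1379) - 9) = 1/((2*(-1)*(-1/3))*(-1378) - 9) = 1/((2/3)*(-1378) - 9) = 1/(-2756/3 - 9) = 1/(-2783/3) = -3/2783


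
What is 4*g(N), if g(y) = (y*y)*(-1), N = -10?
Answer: -400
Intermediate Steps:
g(y) = -y² (g(y) = y²*(-1) = -y²)
4*g(N) = 4*(-1*(-10)²) = 4*(-1*100) = 4*(-100) = -400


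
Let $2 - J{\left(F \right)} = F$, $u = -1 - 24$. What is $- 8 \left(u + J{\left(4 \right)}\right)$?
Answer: $216$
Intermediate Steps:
$u = -25$
$J{\left(F \right)} = 2 - F$
$- 8 \left(u + J{\left(4 \right)}\right) = - 8 \left(-25 + \left(2 - 4\right)\right) = - 8 \left(-25 - 2\right) = \left(-8\right) \left(-27\right) = 216$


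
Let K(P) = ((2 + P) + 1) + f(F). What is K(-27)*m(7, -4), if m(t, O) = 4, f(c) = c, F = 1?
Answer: -92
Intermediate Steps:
K(P) = 4 + P (K(P) = ((2 + P) + 1) + 1 = (3 + P) + 1 = 4 + P)
K(-27)*m(7, -4) = (4 - 27)*4 = -23*4 = -92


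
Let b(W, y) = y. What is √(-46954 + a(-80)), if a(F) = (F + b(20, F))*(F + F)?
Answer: I*√21354 ≈ 146.13*I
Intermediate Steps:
a(F) = 4*F² (a(F) = (F + F)*(F + F) = (2*F)*(2*F) = 4*F²)
√(-46954 + a(-80)) = √(-46954 + 4*(-80)²) = √(-46954 + 4*6400) = √(-46954 + 25600) = √(-21354) = I*√21354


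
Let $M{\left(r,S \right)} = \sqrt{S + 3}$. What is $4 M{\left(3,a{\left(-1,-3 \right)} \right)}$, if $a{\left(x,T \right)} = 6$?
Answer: $12$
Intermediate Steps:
$M{\left(r,S \right)} = \sqrt{3 + S}$
$4 M{\left(3,a{\left(-1,-3 \right)} \right)} = 4 \sqrt{3 + 6} = 4 \sqrt{9} = 4 \cdot 3 = 12$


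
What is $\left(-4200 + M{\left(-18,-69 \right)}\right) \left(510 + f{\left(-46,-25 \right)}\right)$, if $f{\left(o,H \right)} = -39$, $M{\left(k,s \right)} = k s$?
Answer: $-1393218$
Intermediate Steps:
$\left(-4200 + M{\left(-18,-69 \right)}\right) \left(510 + f{\left(-46,-25 \right)}\right) = \left(-4200 - -1242\right) \left(510 - 39\right) = \left(-4200 + 1242\right) 471 = \left(-2958\right) 471 = -1393218$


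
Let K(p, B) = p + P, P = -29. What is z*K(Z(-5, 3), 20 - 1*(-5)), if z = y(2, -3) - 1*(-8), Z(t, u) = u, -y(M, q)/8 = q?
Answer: -832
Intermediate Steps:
y(M, q) = -8*q
K(p, B) = -29 + p (K(p, B) = p - 29 = -29 + p)
z = 32 (z = -8*(-3) - 1*(-8) = 24 + 8 = 32)
z*K(Z(-5, 3), 20 - 1*(-5)) = 32*(-29 + 3) = 32*(-26) = -832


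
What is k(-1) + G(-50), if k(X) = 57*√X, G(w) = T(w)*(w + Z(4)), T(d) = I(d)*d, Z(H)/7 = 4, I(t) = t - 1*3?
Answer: -58300 + 57*I ≈ -58300.0 + 57.0*I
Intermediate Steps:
I(t) = -3 + t (I(t) = t - 3 = -3 + t)
Z(H) = 28 (Z(H) = 7*4 = 28)
T(d) = d*(-3 + d) (T(d) = (-3 + d)*d = d*(-3 + d))
G(w) = w*(-3 + w)*(28 + w) (G(w) = (w*(-3 + w))*(w + 28) = (w*(-3 + w))*(28 + w) = w*(-3 + w)*(28 + w))
k(-1) + G(-50) = 57*√(-1) - 50*(-3 - 50)*(28 - 50) = 57*I - 50*(-53)*(-22) = 57*I - 58300 = -58300 + 57*I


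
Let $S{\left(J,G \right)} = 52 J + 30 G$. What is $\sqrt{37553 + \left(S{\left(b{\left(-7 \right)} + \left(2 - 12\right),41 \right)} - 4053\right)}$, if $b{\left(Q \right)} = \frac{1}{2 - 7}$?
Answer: $\frac{\sqrt{854990}}{5} \approx 184.93$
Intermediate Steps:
$b{\left(Q \right)} = - \frac{1}{5}$ ($b{\left(Q \right)} = \frac{1}{-5} = - \frac{1}{5}$)
$S{\left(J,G \right)} = 30 G + 52 J$
$\sqrt{37553 + \left(S{\left(b{\left(-7 \right)} + \left(2 - 12\right),41 \right)} - 4053\right)} = \sqrt{37553 - \left(2823 - 52 \left(- \frac{1}{5} + \left(2 - 12\right)\right)\right)} = \sqrt{37553 - \left(2823 - 52 \left(- \frac{1}{5} - 10\right)\right)} = \sqrt{37553 + \left(\left(1230 + 52 \left(- \frac{51}{5}\right)\right) - 4053\right)} = \sqrt{37553 + \left(\left(1230 - \frac{2652}{5}\right) - 4053\right)} = \sqrt{37553 + \left(\frac{3498}{5} - 4053\right)} = \sqrt{37553 - \frac{16767}{5}} = \sqrt{\frac{170998}{5}} = \frac{\sqrt{854990}}{5}$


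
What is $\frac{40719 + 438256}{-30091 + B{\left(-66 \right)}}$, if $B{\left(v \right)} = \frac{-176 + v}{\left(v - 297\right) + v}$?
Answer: $- \frac{1098825}{69031} \approx -15.918$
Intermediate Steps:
$B{\left(v \right)} = \frac{-176 + v}{-297 + 2 v}$ ($B{\left(v \right)} = \frac{-176 + v}{\left(-297 + v\right) + v} = \frac{-176 + v}{-297 + 2 v}$)
$\frac{40719 + 438256}{-30091 + B{\left(-66 \right)}} = \frac{40719 + 438256}{-30091 + \frac{-176 - 66}{-297 + 2 \left(-66\right)}} = \frac{478975}{-30091 + \frac{1}{-297 - 132} \left(-242\right)} = \frac{478975}{-30091 + \frac{1}{-429} \left(-242\right)} = \frac{478975}{-30091 - - \frac{22}{39}} = \frac{478975}{-30091 + \frac{22}{39}} = \frac{478975}{- \frac{1173527}{39}} = 478975 \left(- \frac{39}{1173527}\right) = - \frac{1098825}{69031}$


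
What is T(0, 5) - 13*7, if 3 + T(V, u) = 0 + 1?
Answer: -93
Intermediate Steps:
T(V, u) = -2 (T(V, u) = -3 + (0 + 1) = -3 + 1 = -2)
T(0, 5) - 13*7 = -2 - 13*7 = -2 - 91 = -93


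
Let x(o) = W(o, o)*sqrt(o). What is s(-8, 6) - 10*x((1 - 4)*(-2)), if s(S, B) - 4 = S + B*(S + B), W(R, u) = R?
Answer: -16 - 60*sqrt(6) ≈ -162.97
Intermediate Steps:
s(S, B) = 4 + S + B*(B + S) (s(S, B) = 4 + (S + B*(S + B)) = 4 + (S + B*(B + S)) = 4 + S + B*(B + S))
x(o) = o**(3/2) (x(o) = o*sqrt(o) = o**(3/2))
s(-8, 6) - 10*x((1 - 4)*(-2)) = (4 - 8 + 6**2 + 6*(-8)) - 10*6*sqrt(6) = (4 - 8 + 36 - 48) - 10*6*sqrt(6) = -16 - 60*sqrt(6)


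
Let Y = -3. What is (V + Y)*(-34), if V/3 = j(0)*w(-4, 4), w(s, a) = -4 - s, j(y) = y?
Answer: 102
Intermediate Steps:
V = 0 (V = 3*(0*(-4 - 1*(-4))) = 3*(0*(-4 + 4)) = 3*(0*0) = 3*0 = 0)
(V + Y)*(-34) = (0 - 3)*(-34) = -3*(-34) = 102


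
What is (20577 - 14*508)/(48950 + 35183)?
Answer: 13465/84133 ≈ 0.16004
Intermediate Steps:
(20577 - 14*508)/(48950 + 35183) = (20577 - 7112)/84133 = 13465*(1/84133) = 13465/84133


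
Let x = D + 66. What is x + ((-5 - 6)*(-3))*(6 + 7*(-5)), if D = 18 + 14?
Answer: -859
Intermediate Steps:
D = 32
x = 98 (x = 32 + 66 = 98)
x + ((-5 - 6)*(-3))*(6 + 7*(-5)) = 98 + ((-5 - 6)*(-3))*(6 + 7*(-5)) = 98 + (-11*(-3))*(6 - 35) = 98 + 33*(-29) = 98 - 957 = -859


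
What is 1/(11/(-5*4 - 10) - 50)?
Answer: -30/1511 ≈ -0.019854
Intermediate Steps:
1/(11/(-5*4 - 10) - 50) = 1/(11/(-20 - 10) - 50) = 1/(11/(-30) - 50) = 1/(-1/30*11 - 50) = 1/(-11/30 - 50) = 1/(-1511/30) = -30/1511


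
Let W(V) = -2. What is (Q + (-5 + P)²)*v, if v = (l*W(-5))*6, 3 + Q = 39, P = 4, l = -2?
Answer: 888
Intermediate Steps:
Q = 36 (Q = -3 + 39 = 36)
v = 24 (v = -2*(-2)*6 = 4*6 = 24)
(Q + (-5 + P)²)*v = (36 + (-5 + 4)²)*24 = (36 + (-1)²)*24 = (36 + 1)*24 = 37*24 = 888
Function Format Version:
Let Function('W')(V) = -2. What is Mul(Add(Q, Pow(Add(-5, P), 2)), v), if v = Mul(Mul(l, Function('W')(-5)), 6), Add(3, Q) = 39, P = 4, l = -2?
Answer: 888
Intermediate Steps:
Q = 36 (Q = Add(-3, 39) = 36)
v = 24 (v = Mul(Mul(-2, -2), 6) = Mul(4, 6) = 24)
Mul(Add(Q, Pow(Add(-5, P), 2)), v) = Mul(Add(36, Pow(Add(-5, 4), 2)), 24) = Mul(Add(36, Pow(-1, 2)), 24) = Mul(Add(36, 1), 24) = Mul(37, 24) = 888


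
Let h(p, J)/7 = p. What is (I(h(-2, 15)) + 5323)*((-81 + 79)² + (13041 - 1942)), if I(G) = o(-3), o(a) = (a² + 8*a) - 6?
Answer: 58868106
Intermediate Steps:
h(p, J) = 7*p
o(a) = -6 + a² + 8*a
I(G) = -21 (I(G) = -6 + (-3)² + 8*(-3) = -6 + 9 - 24 = -21)
(I(h(-2, 15)) + 5323)*((-81 + 79)² + (13041 - 1942)) = (-21 + 5323)*((-81 + 79)² + (13041 - 1942)) = 5302*((-2)² + 11099) = 5302*(4 + 11099) = 5302*11103 = 58868106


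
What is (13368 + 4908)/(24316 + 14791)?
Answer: 18276/39107 ≈ 0.46733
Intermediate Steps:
(13368 + 4908)/(24316 + 14791) = 18276/39107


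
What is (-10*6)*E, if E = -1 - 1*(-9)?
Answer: -480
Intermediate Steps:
E = 8 (E = -1 + 9 = 8)
(-10*6)*E = -10*6*8 = -60*8 = -480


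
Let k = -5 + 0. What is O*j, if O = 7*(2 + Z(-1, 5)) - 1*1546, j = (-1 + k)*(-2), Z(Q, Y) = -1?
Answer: -18468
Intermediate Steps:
k = -5
j = 12 (j = (-1 - 5)*(-2) = -6*(-2) = 12)
O = -1539 (O = 7*(2 - 1) - 1*1546 = 7*1 - 1546 = 7 - 1546 = -1539)
O*j = -1539*12 = -18468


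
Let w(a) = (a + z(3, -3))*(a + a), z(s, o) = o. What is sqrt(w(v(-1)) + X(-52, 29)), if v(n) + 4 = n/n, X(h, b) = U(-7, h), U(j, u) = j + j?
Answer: sqrt(22) ≈ 4.6904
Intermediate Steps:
U(j, u) = 2*j
X(h, b) = -14 (X(h, b) = 2*(-7) = -14)
v(n) = -3 (v(n) = -4 + n/n = -4 + 1 = -3)
w(a) = 2*a*(-3 + a) (w(a) = (a - 3)*(a + a) = (-3 + a)*(2*a) = 2*a*(-3 + a))
sqrt(w(v(-1)) + X(-52, 29)) = sqrt(2*(-3)*(-3 - 3) - 14) = sqrt(2*(-3)*(-6) - 14) = sqrt(36 - 14) = sqrt(22)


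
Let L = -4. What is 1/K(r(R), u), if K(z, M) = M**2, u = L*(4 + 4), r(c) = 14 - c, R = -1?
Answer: 1/1024 ≈ 0.00097656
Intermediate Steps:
u = -32 (u = -4*(4 + 4) = -4*8 = -32)
1/K(r(R), u) = 1/((-32)**2) = 1/1024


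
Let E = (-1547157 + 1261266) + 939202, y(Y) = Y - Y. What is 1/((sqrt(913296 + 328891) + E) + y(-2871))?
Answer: 653311/426814020534 - sqrt(1242187)/426814020534 ≈ 1.5281e-6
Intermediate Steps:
y(Y) = 0
E = 653311 (E = -285891 + 939202 = 653311)
1/((sqrt(913296 + 328891) + E) + y(-2871)) = 1/((sqrt(913296 + 328891) + 653311) + 0) = 1/((sqrt(1242187) + 653311) + 0) = 1/((653311 + sqrt(1242187)) + 0) = 1/(653311 + sqrt(1242187))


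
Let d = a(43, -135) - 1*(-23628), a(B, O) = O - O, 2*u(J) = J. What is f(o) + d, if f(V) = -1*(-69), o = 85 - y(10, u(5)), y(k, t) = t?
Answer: 23697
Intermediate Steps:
u(J) = J/2
a(B, O) = 0
o = 165/2 (o = 85 - 5/2 = 165/2 ≈ 82.500)
d = 23628 (d = 0 - 1*(-23628) = 0 + 23628 = 23628)
f(V) = 69
f(o) + d = 69 + 23628 = 23697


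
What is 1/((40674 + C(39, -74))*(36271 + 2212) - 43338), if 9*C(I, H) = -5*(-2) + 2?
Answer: 3/4695796544 ≈ 6.3887e-10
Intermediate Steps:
C(I, H) = 4/3 (C(I, H) = (-5*(-2) + 2)/9 = (10 + 2)/9 = (⅑)*12 = 4/3)
1/((40674 + C(39, -74))*(36271 + 2212) - 43338) = 1/((40674 + 4/3)*(36271 + 2212) - 43338) = 1/((122026/3)*38483 - 43338) = 1/(4695926558/3 - 43338) = 1/(4695796544/3) = 3/4695796544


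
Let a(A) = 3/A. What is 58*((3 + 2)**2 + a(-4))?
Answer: 2813/2 ≈ 1406.5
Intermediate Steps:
58*((3 + 2)**2 + a(-4)) = 58*((3 + 2)**2 + 3/(-4)) = 58*(5**2 + 3*(-1/4)) = 58*(25 - 3/4) = 58*(97/4) = 2813/2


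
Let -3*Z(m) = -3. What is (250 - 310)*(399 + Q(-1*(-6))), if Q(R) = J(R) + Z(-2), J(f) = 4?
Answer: -24240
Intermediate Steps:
Z(m) = 1 (Z(m) = -1/3*(-3) = 1)
Q(R) = 5 (Q(R) = 4 + 1 = 5)
(250 - 310)*(399 + Q(-1*(-6))) = (250 - 310)*(399 + 5) = -60*404 = -24240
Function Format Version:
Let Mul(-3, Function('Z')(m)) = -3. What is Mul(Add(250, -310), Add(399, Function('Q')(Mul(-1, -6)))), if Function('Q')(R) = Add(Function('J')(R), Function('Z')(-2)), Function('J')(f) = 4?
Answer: -24240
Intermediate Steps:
Function('Z')(m) = 1 (Function('Z')(m) = Mul(Rational(-1, 3), -3) = 1)
Function('Q')(R) = 5 (Function('Q')(R) = Add(4, 1) = 5)
Mul(Add(250, -310), Add(399, Function('Q')(Mul(-1, -6)))) = Mul(Add(250, -310), Add(399, 5)) = Mul(-60, 404) = -24240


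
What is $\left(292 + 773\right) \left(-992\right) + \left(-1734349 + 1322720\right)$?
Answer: $-1468109$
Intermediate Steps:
$\left(292 + 773\right) \left(-992\right) + \left(-1734349 + 1322720\right) = 1065 \left(-992\right) - 411629 = -1056480 - 411629 = -1468109$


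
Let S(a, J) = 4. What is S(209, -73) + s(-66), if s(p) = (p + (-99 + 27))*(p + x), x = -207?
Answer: 37678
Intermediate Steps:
s(p) = (-207 + p)*(-72 + p) (s(p) = (p + (-99 + 27))*(p - 207) = (p - 72)*(-207 + p) = (-72 + p)*(-207 + p) = (-207 + p)*(-72 + p))
S(209, -73) + s(-66) = 4 + (14904 + (-66)² - 279*(-66)) = 4 + (14904 + 4356 + 18414) = 4 + 37674 = 37678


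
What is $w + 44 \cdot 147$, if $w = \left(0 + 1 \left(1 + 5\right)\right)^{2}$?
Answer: $6504$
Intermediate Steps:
$w = 36$ ($w = \left(0 + 1 \cdot 6\right)^{2} = \left(0 + 6\right)^{2} = 6^{2} = 36$)
$w + 44 \cdot 147 = 36 + 44 \cdot 147 = 36 + 6468 = 6504$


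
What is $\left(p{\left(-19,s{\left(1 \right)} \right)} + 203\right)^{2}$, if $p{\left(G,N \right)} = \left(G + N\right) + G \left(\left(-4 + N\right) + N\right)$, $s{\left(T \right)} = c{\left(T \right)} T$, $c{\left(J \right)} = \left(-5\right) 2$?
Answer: $396900$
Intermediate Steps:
$c{\left(J \right)} = -10$
$s{\left(T \right)} = - 10 T$
$p{\left(G,N \right)} = G + N + G \left(-4 + 2 N\right)$ ($p{\left(G,N \right)} = \left(G + N\right) + G \left(-4 + 2 N\right) = G + N + G \left(-4 + 2 N\right)$)
$\left(p{\left(-19,s{\left(1 \right)} \right)} + 203\right)^{2} = \left(\left(\left(-10\right) 1 - -57 + 2 \left(-19\right) \left(\left(-10\right) 1\right)\right) + 203\right)^{2} = \left(\left(-10 + 57 + 2 \left(-19\right) \left(-10\right)\right) + 203\right)^{2} = \left(\left(-10 + 57 + 380\right) + 203\right)^{2} = \left(427 + 203\right)^{2} = 630^{2} = 396900$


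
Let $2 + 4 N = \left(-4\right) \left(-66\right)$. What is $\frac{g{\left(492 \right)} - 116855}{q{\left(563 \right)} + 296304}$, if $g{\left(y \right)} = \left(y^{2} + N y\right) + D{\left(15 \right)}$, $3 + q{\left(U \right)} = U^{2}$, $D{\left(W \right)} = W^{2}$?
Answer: $\frac{15766}{61327} \approx 0.25708$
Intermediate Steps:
$N = \frac{131}{2}$ ($N = - \frac{1}{2} + \frac{\left(-4\right) \left(-66\right)}{4} = - \frac{1}{2} + \frac{1}{4} \cdot 264 = - \frac{1}{2} + 66 = \frac{131}{2} \approx 65.5$)
$q{\left(U \right)} = -3 + U^{2}$
$g{\left(y \right)} = 225 + y^{2} + \frac{131 y}{2}$ ($g{\left(y \right)} = \left(y^{2} + \frac{131 y}{2}\right) + 15^{2} = \left(y^{2} + \frac{131 y}{2}\right) + 225 = 225 + y^{2} + \frac{131 y}{2}$)
$\frac{g{\left(492 \right)} - 116855}{q{\left(563 \right)} + 296304} = \frac{\left(225 + 492^{2} + \frac{131}{2} \cdot 492\right) - 116855}{\left(-3 + 563^{2}\right) + 296304} = \frac{\left(225 + 242064 + 32226\right) - 116855}{\left(-3 + 316969\right) + 296304} = \frac{274515 - 116855}{316966 + 296304} = \frac{157660}{613270} = 157660 \cdot \frac{1}{613270} = \frac{15766}{61327}$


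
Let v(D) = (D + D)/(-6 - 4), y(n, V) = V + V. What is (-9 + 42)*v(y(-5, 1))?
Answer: -66/5 ≈ -13.200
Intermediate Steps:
y(n, V) = 2*V
v(D) = -D/5 (v(D) = (2*D)/(-10) = -D/5)
(-9 + 42)*v(y(-5, 1)) = (-9 + 42)*(-2/5) = 33*(-⅕*2) = 33*(-⅖) = -66/5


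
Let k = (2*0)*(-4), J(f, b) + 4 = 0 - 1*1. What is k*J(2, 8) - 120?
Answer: -120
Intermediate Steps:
J(f, b) = -5 (J(f, b) = -4 + (0 - 1*1) = -4 + (0 - 1) = -4 - 1 = -5)
k = 0 (k = 0*(-4) = 0)
k*J(2, 8) - 120 = 0*(-5) - 120 = 0 - 120 = -120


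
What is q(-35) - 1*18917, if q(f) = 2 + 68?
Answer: -18847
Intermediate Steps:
q(f) = 70
q(-35) - 1*18917 = 70 - 1*18917 = 70 - 18917 = -18847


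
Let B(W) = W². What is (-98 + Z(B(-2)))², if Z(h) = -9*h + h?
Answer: 16900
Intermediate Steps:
Z(h) = -8*h
(-98 + Z(B(-2)))² = (-98 - 8*(-2)²)² = (-98 - 8*4)² = (-98 - 32)² = (-130)² = 16900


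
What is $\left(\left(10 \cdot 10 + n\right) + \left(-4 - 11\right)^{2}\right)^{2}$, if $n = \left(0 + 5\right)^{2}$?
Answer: $122500$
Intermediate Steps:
$n = 25$ ($n = 5^{2} = 25$)
$\left(\left(10 \cdot 10 + n\right) + \left(-4 - 11\right)^{2}\right)^{2} = \left(\left(10 \cdot 10 + 25\right) + \left(-4 - 11\right)^{2}\right)^{2} = \left(\left(100 + 25\right) + \left(-4 - 11\right)^{2}\right)^{2} = \left(125 + \left(-4 - 11\right)^{2}\right)^{2} = \left(125 + \left(-15\right)^{2}\right)^{2} = \left(125 + 225\right)^{2} = 350^{2} = 122500$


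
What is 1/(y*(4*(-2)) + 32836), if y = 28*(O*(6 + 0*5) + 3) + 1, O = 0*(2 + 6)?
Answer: 1/32156 ≈ 3.1098e-5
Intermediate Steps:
O = 0 (O = 0*8 = 0)
y = 85 (y = 28*(0*(6 + 0*5) + 3) + 1 = 28*(0*(6 + 0) + 3) + 1 = 28*(0*6 + 3) + 1 = 28*(0 + 3) + 1 = 28*3 + 1 = 84 + 1 = 85)
1/(y*(4*(-2)) + 32836) = 1/(85*(4*(-2)) + 32836) = 1/(85*(-8) + 32836) = 1/(-680 + 32836) = 1/32156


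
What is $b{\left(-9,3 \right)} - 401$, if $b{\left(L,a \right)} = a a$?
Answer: $-392$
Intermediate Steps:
$b{\left(L,a \right)} = a^{2}$
$b{\left(-9,3 \right)} - 401 = 3^{2} - 401 = 9 - 401 = -392$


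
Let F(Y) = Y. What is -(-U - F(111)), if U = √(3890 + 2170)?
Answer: 111 + 2*√1515 ≈ 188.85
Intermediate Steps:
U = 2*√1515 (U = √6060 = 2*√1515 ≈ 77.846)
-(-U - F(111)) = -(-2*√1515 - 1*111) = -(-2*√1515 - 111) = -(-111 - 2*√1515) = 111 + 2*√1515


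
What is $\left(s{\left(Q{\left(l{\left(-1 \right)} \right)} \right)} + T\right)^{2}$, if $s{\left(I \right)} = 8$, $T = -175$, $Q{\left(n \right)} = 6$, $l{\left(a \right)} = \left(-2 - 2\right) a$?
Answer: $27889$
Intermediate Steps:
$l{\left(a \right)} = - 4 a$
$\left(s{\left(Q{\left(l{\left(-1 \right)} \right)} \right)} + T\right)^{2} = \left(8 - 175\right)^{2} = \left(-167\right)^{2} = 27889$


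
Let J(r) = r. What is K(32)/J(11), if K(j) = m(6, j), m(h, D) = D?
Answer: 32/11 ≈ 2.9091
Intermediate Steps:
K(j) = j
K(32)/J(11) = 32/11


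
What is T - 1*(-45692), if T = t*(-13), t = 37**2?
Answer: 27895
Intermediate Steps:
t = 1369
T = -17797 (T = 1369*(-13) = -17797)
T - 1*(-45692) = -17797 - 1*(-45692) = -17797 + 45692 = 27895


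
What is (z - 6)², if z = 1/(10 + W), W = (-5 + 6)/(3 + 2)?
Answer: 90601/2601 ≈ 34.833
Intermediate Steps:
W = ⅕ (W = 1/5 = 1*(⅕) = ⅕ ≈ 0.20000)
z = 5/51 (z = 1/(10 + ⅕) = 1/(51/5) = 5/51 ≈ 0.098039)
(z - 6)² = (5/51 - 6)² = (-301/51)² = 90601/2601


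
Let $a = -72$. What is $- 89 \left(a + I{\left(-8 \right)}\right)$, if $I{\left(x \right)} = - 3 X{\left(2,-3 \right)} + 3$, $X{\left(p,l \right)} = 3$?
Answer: $6942$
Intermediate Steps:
$I{\left(x \right)} = -6$ ($I{\left(x \right)} = \left(-3\right) 3 + 3 = -9 + 3 = -6$)
$- 89 \left(a + I{\left(-8 \right)}\right) = - 89 \left(-72 - 6\right) = \left(-89\right) \left(-78\right) = 6942$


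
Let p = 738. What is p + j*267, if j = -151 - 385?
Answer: -142374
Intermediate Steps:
j = -536
p + j*267 = 738 - 536*267 = 738 - 143112 = -142374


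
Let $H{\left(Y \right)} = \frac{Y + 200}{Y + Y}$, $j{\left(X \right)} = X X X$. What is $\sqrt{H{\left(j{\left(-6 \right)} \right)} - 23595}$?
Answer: $\frac{2 i \sqrt{477798}}{9} \approx 153.61 i$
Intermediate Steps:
$j{\left(X \right)} = X^{3}$ ($j{\left(X \right)} = X^{2} X = X^{3}$)
$H{\left(Y \right)} = \frac{200 + Y}{2 Y}$
$\sqrt{H{\left(j{\left(-6 \right)} \right)} - 23595} = \sqrt{\frac{200 + \left(-6\right)^{3}}{2 \left(-6\right)^{3}} - 23595} = \sqrt{\frac{200 - 216}{2 \left(-216\right)} - 23595} = \sqrt{\frac{1}{2} \left(- \frac{1}{216}\right) \left(-16\right) - 23595} = \sqrt{\frac{1}{27} - 23595} = \sqrt{- \frac{637064}{27}} = \frac{2 i \sqrt{477798}}{9}$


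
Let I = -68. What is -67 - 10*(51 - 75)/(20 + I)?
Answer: -72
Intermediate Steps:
-67 - 10*(51 - 75)/(20 + I) = -67 - 10*(51 - 75)/(20 - 68) = -67 - (-240)/(-48) = -67 - (-240)*(-1)/48 = -67 - 10*½ = -67 - 5 = -72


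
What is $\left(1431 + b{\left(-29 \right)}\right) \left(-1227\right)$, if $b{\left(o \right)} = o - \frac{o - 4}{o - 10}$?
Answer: $- \frac{22349805}{13} \approx -1.7192 \cdot 10^{6}$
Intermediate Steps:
$b{\left(o \right)} = o - \frac{-4 + o}{-10 + o}$
$\left(1431 + b{\left(-29 \right)}\right) \left(-1227\right) = \left(1431 + \frac{4 + \left(-29\right)^{2} - -319}{-10 - 29}\right) \left(-1227\right) = \left(1431 + \frac{4 + 841 + 319}{-39}\right) \left(-1227\right) = \left(1431 - \frac{388}{13}\right) \left(-1227\right) = \frac{18215}{13} \left(-1227\right) = - \frac{22349805}{13}$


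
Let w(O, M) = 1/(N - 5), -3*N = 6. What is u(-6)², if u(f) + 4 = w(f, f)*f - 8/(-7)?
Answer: 4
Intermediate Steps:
N = -2 (N = -⅓*6 = -2)
w(O, M) = -⅐ (w(O, M) = 1/(-2 - 5) = 1/(-7) = -⅐)
u(f) = -20/7 - f/7 (u(f) = -4 + (-f/7 - 8/(-7)) = -4 + (-f/7 - 8*(-⅐)) = -4 + (-f/7 + 8/7) = -4 + (8/7 - f/7) = -20/7 - f/7)
u(-6)² = (-20/7 - ⅐*(-6))² = (-20/7 + 6/7)² = (-2)² = 4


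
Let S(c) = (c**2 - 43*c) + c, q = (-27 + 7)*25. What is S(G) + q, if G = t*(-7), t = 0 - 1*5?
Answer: -745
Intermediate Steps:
t = -5 (t = 0 - 5 = -5)
q = -500 (q = -20*25 = -500)
G = 35 (G = -5*(-7) = 35)
S(c) = c**2 - 42*c
S(G) + q = 35*(-42 + 35) - 500 = 35*(-7) - 500 = -245 - 500 = -745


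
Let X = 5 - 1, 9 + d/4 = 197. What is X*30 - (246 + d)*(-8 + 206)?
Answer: -197484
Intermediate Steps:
d = 752 (d = -36 + 4*197 = -36 + 788 = 752)
X = 4
X*30 - (246 + d)*(-8 + 206) = 4*30 - (246 + 752)*(-8 + 206) = 120 - 998*198 = 120 - 1*197604 = 120 - 197604 = -197484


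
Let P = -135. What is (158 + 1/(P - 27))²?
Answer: 655104025/26244 ≈ 24962.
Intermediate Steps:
(158 + 1/(P - 27))² = (158 + 1/(-135 - 27))² = (158 + 1/(-162))² = (158 - 1/162)² = (25595/162)² = 655104025/26244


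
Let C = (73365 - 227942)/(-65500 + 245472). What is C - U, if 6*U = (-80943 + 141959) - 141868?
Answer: 7275084341/539916 ≈ 13474.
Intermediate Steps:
U = -40426/3 (U = ((-80943 + 141959) - 141868)/6 = (61016 - 141868)/6 = (⅙)*(-80852) = -40426/3 ≈ -13475.)
C = -154577/179972 ≈ -0.85889
C - U = -154577/179972 - 1*(-40426/3) = -154577/179972 + 40426/3 = 7275084341/539916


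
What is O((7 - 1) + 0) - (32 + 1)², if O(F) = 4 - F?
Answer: -1091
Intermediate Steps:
O((7 - 1) + 0) - (32 + 1)² = (4 - ((7 - 1) + 0)) - (32 + 1)² = (4 - (6 + 0)) - 1*33² = (4 - 1*6) - 1*1089 = (4 - 6) - 1089 = -2 - 1089 = -1091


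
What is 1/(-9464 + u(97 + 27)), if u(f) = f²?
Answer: 1/5912 ≈ 0.00016915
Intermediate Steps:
1/(-9464 + u(97 + 27)) = 1/(-9464 + (97 + 27)²) = 1/(-9464 + 124²) = 1/(-9464 + 15376) = 1/5912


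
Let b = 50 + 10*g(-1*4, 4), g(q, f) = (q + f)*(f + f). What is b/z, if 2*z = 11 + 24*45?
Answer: 100/1091 ≈ 0.091659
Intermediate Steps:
g(q, f) = 2*f*(f + q) (g(q, f) = (f + q)*(2*f) = 2*f*(f + q))
b = 50 (b = 50 + 10*(2*4*(4 - 1*4)) = 50 + 10*(2*4*(4 - 4)) = 50 + 10*(2*4*0) = 50 + 10*0 = 50 + 0 = 50)
z = 1091/2 (z = (11 + 24*45)/2 = (11 + 1080)/2 = (1/2)*1091 = 1091/2 ≈ 545.50)
b/z = 50/(1091/2) = 50*(2/1091) = 100/1091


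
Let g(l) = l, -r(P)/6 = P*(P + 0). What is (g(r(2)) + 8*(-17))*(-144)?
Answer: 23040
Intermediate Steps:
r(P) = -6*P**2 (r(P) = -6*P*(P + 0) = -6*P*P = -6*P**2)
(g(r(2)) + 8*(-17))*(-144) = (-6*2**2 + 8*(-17))*(-144) = (-6*4 - 136)*(-144) = (-24 - 136)*(-144) = -160*(-144) = 23040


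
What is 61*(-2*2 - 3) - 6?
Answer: -433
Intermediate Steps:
61*(-2*2 - 3) - 6 = 61*(-4 - 3) - 6 = 61*(-7) - 6 = -427 - 6 = -433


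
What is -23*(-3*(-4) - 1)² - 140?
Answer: -2923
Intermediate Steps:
-23*(-3*(-4) - 1)² - 140 = -23*(12 - 1)² - 140 = -23*11² - 140 = -23*121 - 140 = -2783 - 140 = -2923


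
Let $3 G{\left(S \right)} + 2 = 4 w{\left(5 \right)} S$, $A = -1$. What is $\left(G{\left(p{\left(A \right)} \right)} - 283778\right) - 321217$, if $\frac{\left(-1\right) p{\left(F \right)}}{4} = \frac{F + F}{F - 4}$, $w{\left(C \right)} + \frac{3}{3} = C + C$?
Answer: $- \frac{9075223}{15} \approx -6.0502 \cdot 10^{5}$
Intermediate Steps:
$w{\left(C \right)} = -1 + 2 C$ ($w{\left(C \right)} = -1 + \left(C + C\right) = -1 + 2 C$)
$p{\left(F \right)} = - \frac{8 F}{-4 + F}$ ($p{\left(F \right)} = - 4 \frac{F + F}{F - 4} = - 4 \frac{2 F}{-4 + F} = - \frac{8 F}{-4 + F}$)
$G{\left(S \right)} = - \frac{2}{3} + 12 S$ ($G{\left(S \right)} = - \frac{2}{3} + \frac{4 \left(-1 + 2 \cdot 5\right) S}{3} = - \frac{2}{3} + \frac{4 \left(-1 + 10\right) S}{3} = - \frac{2}{3} + \frac{4 \cdot 9 S}{3} = - \frac{2}{3} + \frac{36 S}{3} = - \frac{2}{3} + 12 S$)
$\left(G{\left(p{\left(A \right)} \right)} - 283778\right) - 321217 = \left(\left(- \frac{2}{3} + 12 \left(\left(-8\right) \left(-1\right) \frac{1}{-4 - 1}\right)\right) - 283778\right) - 321217 = \left(\left(- \frac{2}{3} + 12 \left(\left(-8\right) \left(-1\right) \frac{1}{-5}\right)\right) - 283778\right) - 321217 = \left(\left(- \frac{2}{3} + 12 \left(\left(-8\right) \left(-1\right) \left(- \frac{1}{5}\right)\right)\right) - 283778\right) - 321217 = \left(\left(- \frac{2}{3} + 12 \left(- \frac{8}{5}\right)\right) - 283778\right) - 321217 = \left(\left(- \frac{2}{3} - \frac{96}{5}\right) - 283778\right) - 321217 = \left(- \frac{298}{15} - 283778\right) - 321217 = - \frac{4256968}{15} - 321217 = - \frac{9075223}{15}$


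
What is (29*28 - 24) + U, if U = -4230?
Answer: -3442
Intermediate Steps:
(29*28 - 24) + U = (29*28 - 24) - 4230 = (812 - 24) - 4230 = 788 - 4230 = -3442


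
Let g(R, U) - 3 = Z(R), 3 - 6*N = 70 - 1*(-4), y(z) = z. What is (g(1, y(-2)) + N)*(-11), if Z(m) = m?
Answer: 517/6 ≈ 86.167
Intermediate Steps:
N = -71/6 (N = ½ - (70 - 1*(-4))/6 = ½ - (70 + 4)/6 = ½ - ⅙*74 = ½ - 37/3 = -71/6 ≈ -11.833)
g(R, U) = 3 + R
(g(1, y(-2)) + N)*(-11) = ((3 + 1) - 71/6)*(-11) = (4 - 71/6)*(-11) = -47/6*(-11) = 517/6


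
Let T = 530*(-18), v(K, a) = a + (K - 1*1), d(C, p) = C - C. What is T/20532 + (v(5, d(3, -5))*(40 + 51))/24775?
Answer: -19073321/42390025 ≈ -0.44995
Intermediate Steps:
d(C, p) = 0
v(K, a) = -1 + K + a (v(K, a) = a + (K - 1) = a + (-1 + K) = -1 + K + a)
T = -9540
T/20532 + (v(5, d(3, -5))*(40 + 51))/24775 = -9540/20532 + ((-1 + 5 + 0)*(40 + 51))/24775 = -9540*1/20532 + (4*91)*(1/24775) = -795/1711 + 364*(1/24775) = -795/1711 + 364/24775 = -19073321/42390025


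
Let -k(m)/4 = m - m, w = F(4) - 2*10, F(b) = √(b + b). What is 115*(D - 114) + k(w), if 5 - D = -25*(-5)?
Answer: -26910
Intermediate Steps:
F(b) = √2*√b (F(b) = √(2*b) = √2*√b)
D = -120 (D = 5 - (-25)*(-5) = 5 - 1*125 = 5 - 125 = -120)
w = -20 + 2*√2 (w = √2*√4 - 2*10 = √2*2 - 20 = 2*√2 - 20 = -20 + 2*√2 ≈ -17.172)
k(m) = 0 (k(m) = -4*(m - m) = -4*0 = 0)
115*(D - 114) + k(w) = 115*(-120 - 114) + 0 = 115*(-234) + 0 = -26910 + 0 = -26910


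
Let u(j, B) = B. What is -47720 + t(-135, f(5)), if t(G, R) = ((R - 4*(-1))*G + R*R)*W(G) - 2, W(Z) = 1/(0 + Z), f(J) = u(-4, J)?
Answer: -1288256/27 ≈ -47713.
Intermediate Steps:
f(J) = J
W(Z) = 1/Z
t(G, R) = -2 + (R**2 + G*(4 + R))/G (t(G, R) = ((R - 4*(-1))*G + R*R)/G - 2 = ((R + 4)*G + R**2)/G - 2 = ((4 + R)*G + R**2)/G - 2 = (G*(4 + R) + R**2)/G - 2 = (R**2 + G*(4 + R))/G - 2 = -2 + (R**2 + G*(4 + R))/G)
-47720 + t(-135, f(5)) = -47720 + (2 + 5 + 5**2/(-135)) = -47720 + (2 + 5 - 1/135*25) = -47720 + (2 + 5 - 5/27) = -47720 + 184/27 = -1288256/27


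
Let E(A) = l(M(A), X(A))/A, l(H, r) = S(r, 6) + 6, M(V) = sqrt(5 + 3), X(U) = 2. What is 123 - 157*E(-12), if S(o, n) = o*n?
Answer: 717/2 ≈ 358.50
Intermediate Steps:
S(o, n) = n*o
M(V) = 2*sqrt(2) (M(V) = sqrt(8) = 2*sqrt(2))
l(H, r) = 6 + 6*r (l(H, r) = 6*r + 6 = 6 + 6*r)
E(A) = 18/A (E(A) = (6 + 6*2)/A = (6 + 12)/A = 18/A)
123 - 157*E(-12) = 123 - 2826/(-12) = 123 - 2826*(-1)/12 = 123 - 157*(-3/2) = 123 + 471/2 = 717/2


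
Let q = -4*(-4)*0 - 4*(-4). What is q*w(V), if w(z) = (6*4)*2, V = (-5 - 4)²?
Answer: 768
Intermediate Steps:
V = 81 (V = (-9)² = 81)
q = 16 (q = 16*0 + 16 = 0 + 16 = 16)
w(z) = 48 (w(z) = 24*2 = 48)
q*w(V) = 16*48 = 768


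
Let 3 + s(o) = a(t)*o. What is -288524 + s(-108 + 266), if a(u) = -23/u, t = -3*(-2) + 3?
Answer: -2600377/9 ≈ -2.8893e+5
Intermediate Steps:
t = 9 (t = 6 + 3 = 9)
s(o) = -3 - 23*o/9 (s(o) = -3 + (-23/9)*o = -3 + (-23*1/9)*o = -3 - 23*o/9)
-288524 + s(-108 + 266) = -288524 + (-3 - 23*(-108 + 266)/9) = -288524 + (-3 - 23/9*158) = -288524 + (-3 - 3634/9) = -288524 - 3661/9 = -2600377/9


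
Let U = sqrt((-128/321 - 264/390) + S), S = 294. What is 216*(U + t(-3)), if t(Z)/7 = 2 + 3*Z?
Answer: -10584 + 72*sqrt(127524084090)/6955 ≈ -6887.2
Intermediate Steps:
t(Z) = 14 + 21*Z (t(Z) = 7*(2 + 3*Z) = 14 + 21*Z)
U = sqrt(127524084090)/20865 (U = sqrt((-128/321 - 264/390) + 294) = sqrt((-128*1/321 - 264*1/390) + 294) = sqrt((-128/321 - 44/65) + 294) = sqrt(-22444/20865 + 294) = sqrt(6111866/20865) = sqrt(127524084090)/20865 ≈ 17.115)
216*(U + t(-3)) = 216*(sqrt(127524084090)/20865 + (14 + 21*(-3))) = 216*(sqrt(127524084090)/20865 + (14 - 63)) = 216*(sqrt(127524084090)/20865 - 49) = 216*(-49 + sqrt(127524084090)/20865) = -10584 + 72*sqrt(127524084090)/6955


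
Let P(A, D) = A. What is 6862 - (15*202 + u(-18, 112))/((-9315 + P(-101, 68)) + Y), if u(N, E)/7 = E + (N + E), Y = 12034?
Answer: 8980122/1309 ≈ 6860.3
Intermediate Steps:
u(N, E) = 7*N + 14*E (u(N, E) = 7*(E + (N + E)) = 7*(E + (E + N)) = 7*(N + 2*E) = 7*N + 14*E)
6862 - (15*202 + u(-18, 112))/((-9315 + P(-101, 68)) + Y) = 6862 - (15*202 + (7*(-18) + 14*112))/((-9315 - 101) + 12034) = 6862 - (3030 + (-126 + 1568))/(-9416 + 12034) = 6862 - (3030 + 1442)/2618 = 6862 - 4472/2618 = 6862 - 1*2236/1309 = 6862 - 2236/1309 = 8980122/1309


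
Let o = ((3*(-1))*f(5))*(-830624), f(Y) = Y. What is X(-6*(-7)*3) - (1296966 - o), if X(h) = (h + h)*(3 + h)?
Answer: 11194902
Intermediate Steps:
o = 12459360 (o = ((3*(-1))*5)*(-830624) = -3*5*(-830624) = -15*(-830624) = 12459360)
X(h) = 2*h*(3 + h) (X(h) = (2*h)*(3 + h) = 2*h*(3 + h))
X(-6*(-7)*3) - (1296966 - o) = 2*(-6*(-7)*3)*(3 - 6*(-7)*3) - (1296966 - 1*12459360) = 2*(42*3)*(3 + 42*3) - (1296966 - 12459360) = 2*126*(3 + 126) - 1*(-11162394) = 2*126*129 + 11162394 = 32508 + 11162394 = 11194902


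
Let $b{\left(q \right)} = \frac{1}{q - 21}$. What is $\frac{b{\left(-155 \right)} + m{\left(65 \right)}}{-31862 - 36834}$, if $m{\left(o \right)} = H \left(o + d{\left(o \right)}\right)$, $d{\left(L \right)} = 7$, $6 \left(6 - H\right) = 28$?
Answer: $- \frac{545}{390016} \approx -0.0013974$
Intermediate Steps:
$H = \frac{4}{3}$ ($H = 6 - \frac{14}{3} = \frac{4}{3} \approx 1.3333$)
$m{\left(o \right)} = \frac{28}{3} + \frac{4 o}{3}$ ($m{\left(o \right)} = \frac{4 \left(o + 7\right)}{3} = \frac{4 \left(7 + o\right)}{3} = \frac{28}{3} + \frac{4 o}{3}$)
$b{\left(q \right)} = \frac{1}{-21 + q}$
$\frac{b{\left(-155 \right)} + m{\left(65 \right)}}{-31862 - 36834} = \frac{\frac{1}{-21 - 155} + \left(\frac{28}{3} + \frac{4}{3} \cdot 65\right)}{-31862 - 36834} = \frac{\frac{1}{-176} + \left(\frac{28}{3} + \frac{260}{3}\right)}{-68696} = \left(- \frac{1}{176} + 96\right) \left(- \frac{1}{68696}\right) = \frac{16895}{176} \left(- \frac{1}{68696}\right) = - \frac{545}{390016}$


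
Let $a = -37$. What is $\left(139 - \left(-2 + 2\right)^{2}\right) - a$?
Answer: $176$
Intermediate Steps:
$\left(139 - \left(-2 + 2\right)^{2}\right) - a = \left(139 - \left(-2 + 2\right)^{2}\right) - -37 = \left(139 - 0^{2}\right) + 37 = \left(139 - 0\right) + 37 = \left(139 + 0\right) + 37 = 139 + 37 = 176$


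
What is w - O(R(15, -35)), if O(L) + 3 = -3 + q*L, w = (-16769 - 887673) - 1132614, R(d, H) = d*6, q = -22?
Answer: -2035070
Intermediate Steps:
R(d, H) = 6*d
w = -2037056 (w = -904442 - 1132614 = -2037056)
O(L) = -6 - 22*L (O(L) = -3 + (-3 - 22*L) = -6 - 22*L)
w - O(R(15, -35)) = -2037056 - (-6 - 132*15) = -2037056 - (-6 - 22*90) = -2037056 - (-6 - 1980) = -2037056 - 1*(-1986) = -2037056 + 1986 = -2035070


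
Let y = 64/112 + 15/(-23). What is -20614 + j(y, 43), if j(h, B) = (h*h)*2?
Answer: -534335156/25921 ≈ -20614.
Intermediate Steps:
y = -13/161 (y = 64*(1/112) + 15*(-1/23) = 4/7 - 15/23 = -13/161 ≈ -0.080745)
j(h, B) = 2*h² (j(h, B) = h²*2 = 2*h²)
-20614 + j(y, 43) = -20614 + 2*(-13/161)² = -20614 + 2*(169/25921) = -20614 + 338/25921 = -534335156/25921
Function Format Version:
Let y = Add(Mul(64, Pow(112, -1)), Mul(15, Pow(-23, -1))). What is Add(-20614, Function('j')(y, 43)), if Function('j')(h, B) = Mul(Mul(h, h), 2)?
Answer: Rational(-534335156, 25921) ≈ -20614.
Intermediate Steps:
y = Rational(-13, 161) (y = Add(Mul(64, Rational(1, 112)), Mul(15, Rational(-1, 23))) = Add(Rational(4, 7), Rational(-15, 23)) = Rational(-13, 161) ≈ -0.080745)
Function('j')(h, B) = Mul(2, Pow(h, 2)) (Function('j')(h, B) = Mul(Pow(h, 2), 2) = Mul(2, Pow(h, 2)))
Add(-20614, Function('j')(y, 43)) = Add(-20614, Mul(2, Pow(Rational(-13, 161), 2))) = Add(-20614, Mul(2, Rational(169, 25921))) = Add(-20614, Rational(338, 25921)) = Rational(-534335156, 25921)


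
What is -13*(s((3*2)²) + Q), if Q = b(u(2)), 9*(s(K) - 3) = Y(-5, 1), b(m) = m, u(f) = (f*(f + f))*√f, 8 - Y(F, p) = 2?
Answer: -143/3 - 104*√2 ≈ -194.74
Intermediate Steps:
Y(F, p) = 6 (Y(F, p) = 8 - 1*2 = 8 - 2 = 6)
u(f) = 2*f^(5/2) (u(f) = (f*(2*f))*√f = (2*f²)*√f = 2*f^(5/2))
s(K) = 11/3 (s(K) = 3 + (⅑)*6 = 3 + ⅔ = 11/3)
Q = 8*√2 (Q = 2*2^(5/2) = 2*(4*√2) = 8*√2 ≈ 11.314)
-13*(s((3*2)²) + Q) = -13*(11/3 + 8*√2) = -143/3 - 104*√2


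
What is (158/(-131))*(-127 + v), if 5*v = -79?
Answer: 112812/655 ≈ 172.23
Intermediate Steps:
v = -79/5 (v = (⅕)*(-79) = -79/5 ≈ -15.800)
(158/(-131))*(-127 + v) = (158/(-131))*(-127 - 79/5) = (158*(-1/131))*(-714/5) = -158/131*(-714/5) = 112812/655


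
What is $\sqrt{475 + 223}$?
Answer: $\sqrt{698} \approx 26.42$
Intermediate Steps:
$\sqrt{475 + 223} = \sqrt{698}$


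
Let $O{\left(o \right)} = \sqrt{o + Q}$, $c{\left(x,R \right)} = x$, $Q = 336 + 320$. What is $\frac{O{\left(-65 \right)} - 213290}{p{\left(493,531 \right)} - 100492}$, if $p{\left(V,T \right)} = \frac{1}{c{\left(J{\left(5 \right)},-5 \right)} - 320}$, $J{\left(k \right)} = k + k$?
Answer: $\frac{66119900}{31152521} - \frac{310 \sqrt{591}}{31152521} \approx 2.1222$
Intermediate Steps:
$Q = 656$
$J{\left(k \right)} = 2 k$
$O{\left(o \right)} = \sqrt{656 + o}$ ($O{\left(o \right)} = \sqrt{o + 656} = \sqrt{656 + o}$)
$p{\left(V,T \right)} = - \frac{1}{310}$ ($p{\left(V,T \right)} = \frac{1}{2 \cdot 5 - 320} = \frac{1}{10 - 320} = \frac{1}{-310} = - \frac{1}{310}$)
$\frac{O{\left(-65 \right)} - 213290}{p{\left(493,531 \right)} - 100492} = \frac{\sqrt{656 - 65} - 213290}{- \frac{1}{310} - 100492} = \frac{\sqrt{591} - 213290}{- \frac{31152521}{310}} = \left(-213290 + \sqrt{591}\right) \left(- \frac{310}{31152521}\right) = \frac{66119900}{31152521} - \frac{310 \sqrt{591}}{31152521}$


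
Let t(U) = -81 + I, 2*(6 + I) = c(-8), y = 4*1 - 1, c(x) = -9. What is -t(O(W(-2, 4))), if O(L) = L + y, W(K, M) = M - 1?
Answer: 183/2 ≈ 91.500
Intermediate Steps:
y = 3 (y = 4 - 1 = 3)
I = -21/2 (I = -6 + (1/2)*(-9) = -6 - 9/2 = -21/2 ≈ -10.500)
W(K, M) = -1 + M
O(L) = 3 + L (O(L) = L + 3 = 3 + L)
t(U) = -183/2 (t(U) = -81 - 21/2 = -183/2)
-t(O(W(-2, 4))) = -1*(-183/2) = 183/2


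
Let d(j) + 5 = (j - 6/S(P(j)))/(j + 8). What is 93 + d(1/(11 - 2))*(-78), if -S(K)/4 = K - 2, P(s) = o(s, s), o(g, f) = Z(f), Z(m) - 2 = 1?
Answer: 34128/73 ≈ 467.51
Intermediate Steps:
Z(m) = 3 (Z(m) = 2 + 1 = 3)
o(g, f) = 3
P(s) = 3
S(K) = 8 - 4*K (S(K) = -4*(K - 2) = -4*(-2 + K) = 8 - 4*K)
d(j) = -5 + (3/2 + j)/(8 + j) (d(j) = -5 + (j - 6/(8 - 4*3))/(j + 8) = -5 + (j - 6/(8 - 12))/(8 + j) = -5 + (j - 6/(-4))/(8 + j) = -5 + (j - 6*(-¼))/(8 + j) = -5 + (j + 3/2)/(8 + j) = -5 + (3/2 + j)/(8 + j))
93 + d(1/(11 - 2))*(-78) = 93 + ((-77 - 8/(11 - 2))/(2*(8 + 1/(11 - 2))))*(-78) = 93 + ((-77 - 8/9)/(2*(8 + 1/9)))*(-78) = 93 + ((-77 - 8*⅑)/(2*(8 + ⅑)))*(-78) = 93 + ((-77 - 8/9)/(2*(73/9)))*(-78) = 93 + ((½)*(9/73)*(-701/9))*(-78) = 93 - 701/146*(-78) = 93 + 27339/73 = 34128/73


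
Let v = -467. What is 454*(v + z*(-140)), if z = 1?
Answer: -275578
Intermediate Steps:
454*(v + z*(-140)) = 454*(-467 + 1*(-140)) = 454*(-467 - 140) = 454*(-607) = -275578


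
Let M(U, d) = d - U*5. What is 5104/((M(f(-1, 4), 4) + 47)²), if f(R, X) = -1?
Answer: 319/196 ≈ 1.6276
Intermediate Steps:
M(U, d) = d - 5*U
5104/((M(f(-1, 4), 4) + 47)²) = 5104/(((4 - 5*(-1)) + 47)²) = 5104/(((4 + 5) + 47)²) = 5104/((9 + 47)²) = 5104/(56²) = 5104/3136 = 5104*(1/3136) = 319/196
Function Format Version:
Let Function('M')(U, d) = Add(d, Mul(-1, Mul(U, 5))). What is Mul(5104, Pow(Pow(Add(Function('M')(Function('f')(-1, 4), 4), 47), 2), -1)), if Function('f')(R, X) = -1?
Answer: Rational(319, 196) ≈ 1.6276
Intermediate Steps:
Function('M')(U, d) = Add(d, Mul(-5, U)) (Function('M')(U, d) = Add(d, Mul(-1, Mul(5, U))) = Add(d, Mul(-5, U)))
Mul(5104, Pow(Pow(Add(Function('M')(Function('f')(-1, 4), 4), 47), 2), -1)) = Mul(5104, Pow(Pow(Add(Add(4, Mul(-5, -1)), 47), 2), -1)) = Mul(5104, Pow(Pow(Add(Add(4, 5), 47), 2), -1)) = Mul(5104, Pow(Pow(Add(9, 47), 2), -1)) = Mul(5104, Pow(Pow(56, 2), -1)) = Mul(5104, Pow(3136, -1)) = Mul(5104, Rational(1, 3136)) = Rational(319, 196)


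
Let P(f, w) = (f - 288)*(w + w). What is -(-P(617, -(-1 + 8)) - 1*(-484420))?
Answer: -489026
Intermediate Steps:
P(f, w) = 2*w*(-288 + f) (P(f, w) = (-288 + f)*(2*w) = 2*w*(-288 + f))
-(-P(617, -(-1 + 8)) - 1*(-484420)) = -(-2*(-(-1 + 8))*(-288 + 617) - 1*(-484420)) = -(-2*(-1*7)*329 + 484420) = -(-2*(-7)*329 + 484420) = -(-1*(-4606) + 484420) = -(4606 + 484420) = -1*489026 = -489026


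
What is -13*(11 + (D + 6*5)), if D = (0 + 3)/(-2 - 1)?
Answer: -520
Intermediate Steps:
D = -1 (D = 3/(-3) = 3*(-1/3) = -1)
-13*(11 + (D + 6*5)) = -13*(11 + (-1 + 6*5)) = -13*(11 + (-1 + 30)) = -13*(11 + 29) = -13*40 = -520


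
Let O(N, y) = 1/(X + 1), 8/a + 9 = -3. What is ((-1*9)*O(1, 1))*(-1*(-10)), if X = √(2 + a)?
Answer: 270 - 180*√3 ≈ -41.769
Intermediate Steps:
a = -⅔ (a = 8/(-9 - 3) = 8/(-12) = 8*(-1/12) = -⅔ ≈ -0.66667)
X = 2*√3/3 (X = √(2 - ⅔) = √(4/3) = 2*√3/3 ≈ 1.1547)
O(N, y) = 1/(1 + 2*√3/3) (O(N, y) = 1/(2*√3/3 + 1) = 1/(1 + 2*√3/3))
((-1*9)*O(1, 1))*(-1*(-10)) = ((-1*9)*(-3 + 2*√3))*(-1*(-10)) = -9*(-3 + 2*√3)*10 = (27 - 18*√3)*10 = 270 - 180*√3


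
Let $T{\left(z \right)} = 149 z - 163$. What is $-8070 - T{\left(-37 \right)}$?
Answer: $-2394$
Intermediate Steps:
$T{\left(z \right)} = -163 + 149 z$
$-8070 - T{\left(-37 \right)} = -8070 - \left(-163 + 149 \left(-37\right)\right) = -8070 - \left(-163 - 5513\right) = -8070 - -5676 = -8070 + 5676 = -2394$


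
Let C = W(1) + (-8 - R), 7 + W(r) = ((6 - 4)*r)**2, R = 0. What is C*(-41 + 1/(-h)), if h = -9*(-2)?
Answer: 8129/18 ≈ 451.61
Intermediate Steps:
W(r) = -7 + 4*r**2 (W(r) = -7 + ((6 - 4)*r)**2 = -7 + (2*r)**2 = -7 + 4*r**2)
h = 18
C = -11 (C = (-7 + 4*1**2) + (-8 - 1*0) = (-7 + 4*1) + (-8 + 0) = (-7 + 4) - 8 = -3 - 8 = -11)
C*(-41 + 1/(-h)) = -11*(-41 + 1/(-1*18)) = -11*(-41 + 1/(-18)) = -11*(-41 - 1/18) = -11*(-739/18) = 8129/18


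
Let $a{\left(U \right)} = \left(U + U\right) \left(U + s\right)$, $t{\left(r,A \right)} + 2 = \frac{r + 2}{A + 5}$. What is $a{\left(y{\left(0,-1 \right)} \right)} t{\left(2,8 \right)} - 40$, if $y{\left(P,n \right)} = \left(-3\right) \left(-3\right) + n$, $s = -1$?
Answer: $- \frac{2984}{13} \approx -229.54$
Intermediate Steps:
$t{\left(r,A \right)} = -2 + \frac{2 + r}{5 + A}$ ($t{\left(r,A \right)} = -2 + \frac{r + 2}{A + 5} = -2 + \frac{2 + r}{5 + A}$)
$y{\left(P,n \right)} = 9 + n$
$a{\left(U \right)} = 2 U \left(-1 + U\right)$ ($a{\left(U \right)} = \left(U + U\right) \left(U - 1\right) = 2 U \left(-1 + U\right)$)
$a{\left(y{\left(0,-1 \right)} \right)} t{\left(2,8 \right)} - 40 = 2 \left(9 - 1\right) \left(-1 + \left(9 - 1\right)\right) \frac{-8 + 2 - 16}{5 + 8} - 40 = 2 \cdot 8 \left(-1 + 8\right) \frac{-8 + 2 - 16}{13} - 40 = 2 \cdot 8 \cdot 7 \cdot \frac{1}{13} \left(-22\right) - 40 = 112 \left(- \frac{22}{13}\right) - 40 = - \frac{2464}{13} - 40 = - \frac{2984}{13}$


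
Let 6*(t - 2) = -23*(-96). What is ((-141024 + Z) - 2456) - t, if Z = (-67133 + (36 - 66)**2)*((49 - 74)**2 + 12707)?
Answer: -883162206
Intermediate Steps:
t = 370 (t = 2 + (-23*(-96))/6 = 2 + (1/6)*2208 = 2 + 368 = 370)
Z = -883018356 (Z = (-67133 + (-30)**2)*((-25)**2 + 12707) = (-67133 + 900)*(625 + 12707) = -66233*13332 = -883018356)
((-141024 + Z) - 2456) - t = ((-141024 - 883018356) - 2456) - 1*370 = (-883159380 - 2456) - 370 = -883161836 - 370 = -883162206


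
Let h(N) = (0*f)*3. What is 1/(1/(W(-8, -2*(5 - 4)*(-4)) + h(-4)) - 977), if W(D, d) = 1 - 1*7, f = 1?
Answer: -6/5863 ≈ -0.0010234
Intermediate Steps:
h(N) = 0 (h(N) = (0*1)*3 = 0*3 = 0)
W(D, d) = -6 (W(D, d) = 1 - 7 = -6)
1/(1/(W(-8, -2*(5 - 4)*(-4)) + h(-4)) - 977) = 1/(1/(-6 + 0) - 977) = 1/(1/(-6) - 977) = 1/(-1/6 - 977) = 1/(-5863/6) = -6/5863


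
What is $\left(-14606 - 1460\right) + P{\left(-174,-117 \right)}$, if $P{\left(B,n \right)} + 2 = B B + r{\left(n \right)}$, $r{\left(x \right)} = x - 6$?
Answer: $14085$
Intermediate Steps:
$r{\left(x \right)} = -6 + x$
$P{\left(B,n \right)} = -8 + n + B^{2}$ ($P{\left(B,n \right)} = -2 + \left(B B + \left(-6 + n\right)\right) = -2 + \left(B^{2} + \left(-6 + n\right)\right) = -2 + \left(-6 + n + B^{2}\right) = -8 + n + B^{2}$)
$\left(-14606 - 1460\right) + P{\left(-174,-117 \right)} = \left(-14606 - 1460\right) - \left(125 - 30276\right) = -16066 - -30151 = -16066 + 30151 = 14085$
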